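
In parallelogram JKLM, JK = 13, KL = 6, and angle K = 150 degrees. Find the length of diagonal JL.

Using the law of cosines:
d^2 = 13^2 + 6^2 - 2(13)(6)cos(150 degrees)
d^2 = 169 + 36 - 156*-sqrt(3)/2
d^2 = 78*sqrt(3) + 205
d = sqrt(78*sqrt(3) + 205)

sqrt(78*sqrt(3) + 205)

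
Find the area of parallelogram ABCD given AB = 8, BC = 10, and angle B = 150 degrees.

Area = a * b * sin(theta)
Area = 8 * 10 * sin(150 degrees)
Area = 80 * 1/2
Area = 40

40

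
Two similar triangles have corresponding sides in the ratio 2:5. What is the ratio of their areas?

The ratio of areas of similar triangles equals the square of the side ratio.
Side ratio = 2:5
Area ratio = (2/5)^2 = 4/25 = 4:25

4:25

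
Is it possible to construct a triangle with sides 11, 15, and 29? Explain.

Check the triangle inequality: 11 + 15 = 26 ≤ 29.
Since the sum of two sides does not exceed the third, no triangle can be formed.

No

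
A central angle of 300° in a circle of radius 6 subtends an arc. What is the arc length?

Arc length = 2π(6)(5/6) = 10*pi

10*pi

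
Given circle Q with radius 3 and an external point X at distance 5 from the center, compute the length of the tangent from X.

tangent = √(d² - r²) = √(5² - 3²) = √(25 - 9) = √16 = 4

4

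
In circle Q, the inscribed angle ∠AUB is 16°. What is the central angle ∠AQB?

By the inscribed angle theorem, the central angle is twice the inscribed angle.
Central angle = 2 × 16° = 32°

32°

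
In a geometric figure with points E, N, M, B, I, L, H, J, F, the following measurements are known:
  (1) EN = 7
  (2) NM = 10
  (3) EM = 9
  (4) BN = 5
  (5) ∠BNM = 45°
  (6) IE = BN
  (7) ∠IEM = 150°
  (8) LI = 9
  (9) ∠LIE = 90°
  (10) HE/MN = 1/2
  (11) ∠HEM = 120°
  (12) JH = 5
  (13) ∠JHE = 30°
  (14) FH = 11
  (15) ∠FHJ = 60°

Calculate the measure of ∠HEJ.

From the given relations: HE = 1/2·MN = 1/2·10 = 5.
Step 1: By the law of cosines on triangle EHJ: EJ² = 5² + 5² − 2·5·5·cos(30°) = 6.7, so EJ ≈ 2.59.
Step 2: By the inverse law of cosines on triangle HEJ: cos(∠HEJ) = (5² + 2.59² − 5²) / (2·5·2.59) = 6.7/25.88 = 0.2588, so ∠HEJ = 75°.

Therefore, the measure of angle ∠HEJ = 75°.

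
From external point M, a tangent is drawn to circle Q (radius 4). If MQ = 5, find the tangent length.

The tangent, radius, and line from the external point to the center form a right triangle.
The right angle is where the tangent meets the radius.
By the Pythagorean theorem: tangent² + 4² = 5²
tangent² = 25 - 16 = 9
tangent = 3

3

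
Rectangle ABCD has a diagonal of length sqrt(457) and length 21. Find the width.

The diagonal of a rectangle forms a right triangle with the two sides.
Rearranging the Pythagorean theorem: missing side = sqrt(d^2 - known^2).
= sqrt(457 - 441) = sqrt(16) = 4.

4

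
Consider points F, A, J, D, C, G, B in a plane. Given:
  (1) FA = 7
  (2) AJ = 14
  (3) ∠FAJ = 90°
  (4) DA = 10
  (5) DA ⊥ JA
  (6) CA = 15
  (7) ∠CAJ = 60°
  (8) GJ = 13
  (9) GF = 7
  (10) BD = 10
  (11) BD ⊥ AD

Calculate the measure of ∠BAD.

Step 1: By the law of cosines on triangle ADB: AB² = 10² + 10² − 2·10·10·cos(90°) = 200, so AB = 10·√2.
Step 2: By the inverse law of cosines on triangle BAD: cos(∠BAD) = ((10·√2)² + 10² − 10²) / (2·10·√2·10) = 200/282.84 = 0.7071, so ∠BAD = 45°.

Therefore, the measure of angle ∠BAD = 45°.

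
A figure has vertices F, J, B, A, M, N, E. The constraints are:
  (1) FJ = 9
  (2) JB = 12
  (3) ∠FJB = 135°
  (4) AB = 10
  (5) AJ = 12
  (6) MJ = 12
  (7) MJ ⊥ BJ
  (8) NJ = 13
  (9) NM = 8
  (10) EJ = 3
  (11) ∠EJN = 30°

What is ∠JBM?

Step 1: By the law of cosines on triangle BJM: BM² = 12² + 12² − 2·12·12·cos(90°) = 288, so BM = 12·√2.
Step 2: By the inverse law of cosines on triangle JBM: cos(∠JBM) = (12² + (12·√2)² − 12²) / (2·12·12·√2) = 288/407.29 = 0.7071, so ∠JBM = 45°.

Therefore, the measure of angle ∠JBM = 45°.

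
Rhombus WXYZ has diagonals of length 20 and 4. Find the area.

The diagonals of a rhombus divide it into four right triangles.
Each triangle has legs 20/ 2 = 10 and 4/2 = 2, so each has area (1/2)*10*2 = 10.
Four such triangles give total area = (d1 * d2) / 2 = 40.

40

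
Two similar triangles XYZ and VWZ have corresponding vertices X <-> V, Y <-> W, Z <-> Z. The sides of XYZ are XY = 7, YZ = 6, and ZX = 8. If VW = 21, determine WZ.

k = 21/7 = 3. WZ = 3 * 6 = 18.

18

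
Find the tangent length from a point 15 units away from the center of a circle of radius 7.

Let T be the point of tangency. Then CT ⊥ MT (radius ⊥ tangent).
In right triangle CTM: CM² = CT² + MT²
15² = 7² + MT²
MT² = 176, MT = 4*sqrt(11)

4*sqrt(11)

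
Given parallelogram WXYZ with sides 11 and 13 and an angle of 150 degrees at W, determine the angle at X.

In a parallelogram, consecutive angles are supplementary (sum to 180°).
angle X = 180 - angle W
angle X = 180 - 150
angle X = 30 degrees

30 degrees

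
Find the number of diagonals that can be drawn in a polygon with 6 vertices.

Each of the 6 vertices connects to 3 non-adjacent vertices via diagonals.
Total connections = 6 × 3 = 18, but each diagonal is counted twice.
Number of diagonals = 18 / 2 = 9.

9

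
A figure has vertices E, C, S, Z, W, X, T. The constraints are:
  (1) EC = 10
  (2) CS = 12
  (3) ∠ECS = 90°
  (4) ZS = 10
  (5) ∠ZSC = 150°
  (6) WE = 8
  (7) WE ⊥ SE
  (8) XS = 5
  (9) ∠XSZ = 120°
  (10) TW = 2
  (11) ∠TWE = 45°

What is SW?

Step 1: By the law of cosines on triangle ECS: ES² = 10² + 12² − 2·10·12·cos(90°) = 244, so ES = 2·√61.
Step 2: By the law of cosines on triangle SEW: SW² = (2·√61)² + 8² − 2·2·√61·8·cos(90°) = 308, so SW = 2·√77.

Therefore, the length of SW = 2·√77.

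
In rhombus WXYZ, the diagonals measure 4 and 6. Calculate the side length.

The diagonals of a rhombus bisect each other at right angles.
Half-diagonals: 4/2 = 2 and 6/2 = 3
side = sqrt(2^2 + 3^2)
side = sqrt(4 + 9)
side = sqrt(13)

sqrt(13)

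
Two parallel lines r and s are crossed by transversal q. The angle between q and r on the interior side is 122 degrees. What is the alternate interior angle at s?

Alternate interior angles lie on opposite sides of the transversal, between the parallel lines.
By the alternate interior angle theorem, they are equal: 122 degrees.

122 degrees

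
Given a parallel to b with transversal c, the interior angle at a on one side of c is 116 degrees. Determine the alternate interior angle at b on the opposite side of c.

Alternate interior angles formed by parallel lines and a transversal are equal.
The given angle is 116 degrees.
The alternate interior angle = 116 degrees.

116 degrees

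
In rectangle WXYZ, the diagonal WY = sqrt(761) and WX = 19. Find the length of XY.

Using the Pythagorean theorem: d^2 = a^2 + b^2
b^2 = d^2 - a^2
b^2 = 761 - 361
b^2 = 400
b = sqrt(400) = 20

20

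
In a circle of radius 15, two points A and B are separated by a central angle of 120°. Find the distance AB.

Drop a perpendicular from the center to the chord, bisecting both the chord and the central angle.
Each half-chord = r sin(θ/2) = 15 sin(60°).
The full chord = 2 × 15 × sin(60°) = 15*sqrt(3).

15*sqrt(3)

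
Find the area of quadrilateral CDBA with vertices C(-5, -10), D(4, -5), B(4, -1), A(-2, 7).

Shoelace: sum of cross terms = 162, Area = (1/2)|162| = 81

81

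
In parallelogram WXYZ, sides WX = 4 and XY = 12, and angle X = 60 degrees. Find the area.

Area = a * b * sin(theta)
Area = 4 * 12 * sin(60 degrees)
Area = 48 * sqrt(3)/2
Area = 24*sqrt(3)

24*sqrt(3)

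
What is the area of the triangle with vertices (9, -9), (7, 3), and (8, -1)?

Using the Shoelace formula for a triangle:
Area = (1/2)|x0(y1 - y2) + x1(y2 - y0) + x2(y0 - y1)|
Area = (1/2)|9(3 - -1) + 7(-1 - -9) + 8(-9 - 3)|
Area = (1/2)|36 + 56 + -96|
Area = (1/2)|-4|
Area = (1/2)(4)
Area = 2

2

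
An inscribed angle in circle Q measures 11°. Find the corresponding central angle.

By the inscribed angle theorem, the central angle is twice the inscribed angle.
Central angle = 2 × 11° = 22°

22°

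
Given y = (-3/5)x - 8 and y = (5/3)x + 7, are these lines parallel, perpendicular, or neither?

Slope of line 1: m1 = -3/5
Slope of line 2: m2 = 5/3
m1 * m2 = (-3/5) * (5/3) = -1 = -1, so the lines are perpendicular.

Perpendicular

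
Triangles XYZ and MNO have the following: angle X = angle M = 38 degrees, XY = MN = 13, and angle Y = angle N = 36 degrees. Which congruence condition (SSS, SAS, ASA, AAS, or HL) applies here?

The given information provides:
angle X = angle M = 38 degrees, XY = MN = 13, and angle Y = angle N = 36 degrees
This matches the ASA congruence theorem.
Two pairs of corresponding angles and the included side are equal (Angle-Side-Angle).

ASA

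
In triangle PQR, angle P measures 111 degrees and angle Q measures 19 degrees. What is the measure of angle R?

By the triangle angle sum property, the three interior angles of any triangle add up to 180°.
We know angle P = 111° and angle Q = 19°, so their sum is 130°.
Therefore angle R = 180° - 130° = 50°.

50 degrees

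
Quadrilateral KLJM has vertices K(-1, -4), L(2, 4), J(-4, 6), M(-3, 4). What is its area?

Using the Shoelace formula for a quadrilateral (vertices in order):
Area = (1/2)|sum of (x_i * y_(i+1) - x_(i+1) * y_i)|
Terms: (-1*4 - 2*-4) = 4, (2*6 - -4*4) = 28, (-4*4 - -3*6) = 2, (-3*-4 - -1*4) = 16
Sum = 50
Area = (1/2)(50) = 25

25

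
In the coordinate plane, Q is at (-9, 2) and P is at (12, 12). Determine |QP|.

d = sqrt((21)^2 + (10)^2) = sqrt(541)

sqrt(541)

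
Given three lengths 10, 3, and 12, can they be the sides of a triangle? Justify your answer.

Sort the sides: 3, 10, 12.
It suffices to check that the sum of the two smallest exceeds the largest:
3 + 10 = 13 > 12. ✓
Yes, a valid triangle can be formed.

Yes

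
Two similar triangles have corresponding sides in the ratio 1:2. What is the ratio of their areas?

The ratio of areas of similar triangles equals the square of the side ratio.
Side ratio = 1:2
Area ratio = (1/2)^2 = 1/4 = 1:4

1:4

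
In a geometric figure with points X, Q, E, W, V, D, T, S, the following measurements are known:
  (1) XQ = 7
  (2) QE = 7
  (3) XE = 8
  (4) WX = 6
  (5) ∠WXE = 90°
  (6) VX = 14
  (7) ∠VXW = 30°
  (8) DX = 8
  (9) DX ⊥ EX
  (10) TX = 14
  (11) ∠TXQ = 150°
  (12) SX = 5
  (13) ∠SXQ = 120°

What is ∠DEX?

Step 1: By the law of cosines on triangle EXD: ED² = 8² + 8² − 2·8·8·cos(90°) = 128, so ED = 8·√2.
Step 2: By the inverse law of cosines on triangle DEX: cos(∠DEX) = ((8·√2)² + 8² − 8²) / (2·8·√2·8) = 128/181.02 = 0.7071, so ∠DEX = 45°.

Therefore, the measure of angle ∠DEX = 45°.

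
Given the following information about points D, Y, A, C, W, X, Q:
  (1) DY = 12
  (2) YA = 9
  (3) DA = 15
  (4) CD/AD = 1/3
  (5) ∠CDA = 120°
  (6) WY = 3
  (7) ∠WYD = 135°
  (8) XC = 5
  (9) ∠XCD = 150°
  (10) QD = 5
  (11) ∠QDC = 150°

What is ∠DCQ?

From the given relations: CD = 1/3·AD = 1/3·15 = 5.
Step 1: By the law of cosines on triangle CDQ: CQ² = 5² + 5² − 2·5·5·cos(150°) = 93.3, so CQ ≈ 9.66.
Step 2: By the inverse law of cosines on triangle DCQ: cos(∠DCQ) = (5² + 9.66² − 5²) / (2·5·9.66) = 93.3/96.59 = 0.9659, so ∠DCQ = 15°.

Therefore, the measure of angle ∠DCQ = 15°.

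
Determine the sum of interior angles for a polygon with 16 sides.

The sum of interior angles of an n-sided polygon is (n - 2) * 180.
For n = 16: (16 - 2) * 180 = 14 * 180 = 2520 degrees.

2520 degrees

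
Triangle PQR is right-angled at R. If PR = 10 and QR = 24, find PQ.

PQ = sqrt(10^2 + 24^2) = sqrt(676) = 26

26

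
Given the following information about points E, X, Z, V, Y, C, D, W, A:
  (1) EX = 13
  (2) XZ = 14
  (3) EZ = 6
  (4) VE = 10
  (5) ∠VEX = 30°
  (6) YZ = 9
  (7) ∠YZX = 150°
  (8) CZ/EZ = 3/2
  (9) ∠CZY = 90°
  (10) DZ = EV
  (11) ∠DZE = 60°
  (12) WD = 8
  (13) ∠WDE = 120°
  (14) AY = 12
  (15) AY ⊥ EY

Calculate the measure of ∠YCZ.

From the given relations: CZ = 3/2·EZ = 3/2·6 = 9.
Step 1: By the law of cosines on triangle CZY: CY² = 9² + 9² − 2·9·9·cos(90°) = 162, so CY = 9·√2.
Step 2: By the inverse law of cosines on triangle YCZ: cos(∠YCZ) = ((9·√2)² + 9² − 9²) / (2·9·√2·9) = 162/229.1 = 0.7071, so ∠YCZ = 45°.

Therefore, the measure of angle ∠YCZ = 45°.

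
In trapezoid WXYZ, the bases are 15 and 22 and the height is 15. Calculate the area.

Area of a trapezoid = (base1 + base2) * height / 2
Area = (15 + 22) * 15 / 2
Area = 37 * 15 / 2
Area = 555 / 2
Area = 555/2

555/2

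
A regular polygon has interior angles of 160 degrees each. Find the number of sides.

Each interior angle of a regular n-gon is (n - 2) * 180 / n.
Setting this equal to 160:
(n - 2) * 180 / n = 160
Each exterior angle = 180 - 160 = 20 degrees.
Since exterior angles sum to 360: n = 360 / 20 = 18.

18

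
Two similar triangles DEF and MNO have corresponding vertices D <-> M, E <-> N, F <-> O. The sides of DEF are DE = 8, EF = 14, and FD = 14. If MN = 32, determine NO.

k = 32/8 = 4. NO = 4 * 14 = 56.

56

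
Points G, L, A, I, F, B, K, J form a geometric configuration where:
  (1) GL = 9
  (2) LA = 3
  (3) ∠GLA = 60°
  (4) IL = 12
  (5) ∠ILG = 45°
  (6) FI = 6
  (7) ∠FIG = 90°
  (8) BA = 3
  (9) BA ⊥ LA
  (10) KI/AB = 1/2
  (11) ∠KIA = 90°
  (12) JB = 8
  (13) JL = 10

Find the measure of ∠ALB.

Step 1: By the law of cosines on triangle LAB: LB² = 3² + 3² − 2·3·3·cos(90°) = 18, so LB = 3·√2.
Step 2: By the inverse law of cosines on triangle ALB: cos(∠ALB) = (3² + (3·√2)² − 3²) / (2·3·3·√2) = 18/25.46 = 0.7071, so ∠ALB = 45°.

Therefore, the measure of angle ∠ALB = 45°.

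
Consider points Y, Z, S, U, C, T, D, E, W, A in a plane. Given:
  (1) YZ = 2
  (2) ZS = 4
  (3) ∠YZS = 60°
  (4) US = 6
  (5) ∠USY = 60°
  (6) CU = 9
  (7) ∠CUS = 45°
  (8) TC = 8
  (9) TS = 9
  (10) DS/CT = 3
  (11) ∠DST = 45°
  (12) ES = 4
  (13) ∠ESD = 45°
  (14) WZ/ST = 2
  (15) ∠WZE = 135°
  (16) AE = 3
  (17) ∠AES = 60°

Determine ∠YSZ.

Step 1: By the law of cosines on triangle SZY: SY² = 4² + 2² − 2·4·2·cos(60°) = 12, so SY = 2·√3.
Step 2: By the inverse law of cosines on triangle YSZ: cos(∠YSZ) = ((2·√3)² + 4² − 2²) / (2·2·√3·4) = 24/27.71 = 0.866, so ∠YSZ = 30°.

Therefore, the measure of angle ∠YSZ = 30°.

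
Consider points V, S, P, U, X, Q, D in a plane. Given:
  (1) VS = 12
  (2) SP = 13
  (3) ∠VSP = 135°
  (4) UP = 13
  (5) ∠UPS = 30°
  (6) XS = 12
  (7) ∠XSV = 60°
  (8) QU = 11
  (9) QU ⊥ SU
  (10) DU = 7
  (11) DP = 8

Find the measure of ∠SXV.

Step 1: By the law of cosines on triangle XSV: XV² = 12² + 12² − 2·12·12·cos(60°) = 144, so XV = 12.
Step 2: By the inverse law of cosines on triangle SXV: cos(∠SXV) = (12² + 12² − 12²) / (2·12·12) = 144/288 = 0.5, so ∠SXV = 60°.

Therefore, the measure of angle ∠SXV = 60°.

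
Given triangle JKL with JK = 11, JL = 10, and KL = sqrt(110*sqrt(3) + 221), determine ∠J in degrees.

By the inverse law of cosines: cos(J) = (JK² + JL² - KL²) / (2 × JK × JL)
cos(J) = (11² + 10² - (sqrt(110*sqrt(3) + 221))²) / (2 × 11 × 10)
cos(J) = (121 + 100 - (110*sqrt(3) + 221)) / 220
cos(J) = -sqrt(3)/2
J = arccos(-sqrt(3)/2) = 150°

150°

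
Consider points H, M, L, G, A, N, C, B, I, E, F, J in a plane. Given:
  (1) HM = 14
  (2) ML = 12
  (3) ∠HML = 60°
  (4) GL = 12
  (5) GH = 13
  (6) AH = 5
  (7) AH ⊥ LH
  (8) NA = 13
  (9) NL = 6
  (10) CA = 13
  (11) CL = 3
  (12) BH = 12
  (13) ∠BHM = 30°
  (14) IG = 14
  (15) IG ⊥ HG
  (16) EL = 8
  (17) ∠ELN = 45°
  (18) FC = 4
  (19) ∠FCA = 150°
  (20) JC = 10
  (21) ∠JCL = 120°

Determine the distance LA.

Step 1: By the law of cosines on triangle LMH: LH² = 12² + 14² − 2·12·14·cos(60°) = 172, so LH = 2·√43.
Step 2: By the law of cosines on triangle LHA: LA² = (2·√43)² + 5² − 2·2·√43·5·cos(90°) = 197, so LA = √197.

Therefore, the length of LA = √197.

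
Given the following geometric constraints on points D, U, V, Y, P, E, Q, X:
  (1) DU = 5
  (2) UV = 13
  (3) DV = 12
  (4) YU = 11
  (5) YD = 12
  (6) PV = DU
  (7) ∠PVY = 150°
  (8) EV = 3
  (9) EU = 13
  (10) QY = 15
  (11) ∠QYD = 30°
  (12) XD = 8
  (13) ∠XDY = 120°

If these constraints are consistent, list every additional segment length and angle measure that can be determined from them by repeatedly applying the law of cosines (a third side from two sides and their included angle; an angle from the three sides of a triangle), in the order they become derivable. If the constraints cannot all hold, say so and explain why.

The constraints are consistent. Derivable facts, in order:
After 1 step:
- DQ ≈ 7.57
- YX = 4·√19
- ∠DUV = 67.38°
- ∠DUY = 88.96°
- ∠DVU = 22.62°
- ∠DYU = 24.62°
- ∠EUV = 13.25°
- ∠EVU = 83.37°
- ∠UDV = 90°
- ∠UDY = 66.42°
- ∠UEV = 83.37°
After 2 steps:
- ∠DQY = 52.48°
- ∠DXY = 36.59°
- ∠DYX = 23.41°
- ∠QDY = 97.52°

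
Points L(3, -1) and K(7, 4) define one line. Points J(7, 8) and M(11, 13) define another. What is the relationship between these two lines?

Slope of line 1: m1 = (4 - -1)/(7 - 3) = 5/4 = 5/4
Slope of line 2: m2 = (13 - 8)/(11 - 7) = 5/4 = 5/4
Two lines are parallel if and only if they have equal slopes (or both are vertical).
Here m1 = m2 = 5/4, confirming the lines are parallel.

Parallel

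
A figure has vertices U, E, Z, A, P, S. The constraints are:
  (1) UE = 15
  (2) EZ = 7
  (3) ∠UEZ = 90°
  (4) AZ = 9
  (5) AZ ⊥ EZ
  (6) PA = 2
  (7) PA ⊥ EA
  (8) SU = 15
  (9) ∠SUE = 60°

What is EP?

Step 1: By the law of cosines on triangle EZA: EA² = 7² + 9² − 2·7·9·cos(90°) = 130, so EA = √130.
Step 2: By the law of cosines on triangle EAP: EP² = √130² + 2² − 2·√130·2·cos(90°) = 134, so EP = √134.

Therefore, the length of EP = √134.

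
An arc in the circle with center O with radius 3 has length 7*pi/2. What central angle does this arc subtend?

θ = 360 × 7*pi/2 / (2π × 3) = 210° (rearranging arc length formula).

210°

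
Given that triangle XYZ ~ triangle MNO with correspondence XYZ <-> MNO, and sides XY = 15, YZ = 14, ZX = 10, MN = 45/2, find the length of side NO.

k = 45/2/15 = 3/2. NO = 3/2 * 14 = 21.

21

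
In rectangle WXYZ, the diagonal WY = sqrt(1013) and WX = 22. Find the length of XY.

The diagonal of a rectangle forms a right triangle with the two sides.
Rearranging the Pythagorean theorem: missing side = sqrt(d^2 - known^2).
= sqrt(1013 - 484) = sqrt(529) = 23.

23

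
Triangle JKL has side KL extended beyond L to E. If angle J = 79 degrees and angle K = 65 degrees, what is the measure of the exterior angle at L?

Exterior angle = 79 + 65 = 144 degrees (exterior angle theorem).

144 degrees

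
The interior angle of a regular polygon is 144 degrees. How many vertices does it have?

Exterior angle = 180 - 144 = 36. n = 360 / 36 = 10.

10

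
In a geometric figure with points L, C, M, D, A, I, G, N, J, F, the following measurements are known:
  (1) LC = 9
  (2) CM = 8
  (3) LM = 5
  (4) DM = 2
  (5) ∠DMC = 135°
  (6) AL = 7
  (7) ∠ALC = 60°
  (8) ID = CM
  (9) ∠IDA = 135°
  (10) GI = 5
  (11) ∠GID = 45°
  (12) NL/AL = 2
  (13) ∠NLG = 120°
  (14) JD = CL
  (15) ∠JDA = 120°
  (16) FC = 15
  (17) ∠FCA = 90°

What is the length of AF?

Step 1: By the law of cosines on triangle CLA: CA² = 9² + 7² − 2·9·7·cos(60°) = 67, so CA = √67.
Step 2: By the law of cosines on triangle ACF: AF² = √67² + 15² − 2·√67·15·cos(90°) = 292, so AF = 2·√73.

Therefore, the length of AF = 2·√73.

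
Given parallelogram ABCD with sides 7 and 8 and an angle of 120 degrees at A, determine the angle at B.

Consecutive angles are supplementary: angle B = 180 - 120 = 60 degrees.

60 degrees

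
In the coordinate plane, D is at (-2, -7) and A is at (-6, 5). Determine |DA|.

The horizontal distance is |-6 - -2| = 4 and the vertical distance is |5 - -7| = 12.
By the Pythagorean theorem, d = sqrt(4^2 + 12^2) = sqrt(160) = 4*sqrt(10).

4*sqrt(10)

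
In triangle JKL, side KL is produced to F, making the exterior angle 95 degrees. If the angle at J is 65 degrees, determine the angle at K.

angle K = 95 - 65 = 30 degrees (exterior angle theorem).

30 degrees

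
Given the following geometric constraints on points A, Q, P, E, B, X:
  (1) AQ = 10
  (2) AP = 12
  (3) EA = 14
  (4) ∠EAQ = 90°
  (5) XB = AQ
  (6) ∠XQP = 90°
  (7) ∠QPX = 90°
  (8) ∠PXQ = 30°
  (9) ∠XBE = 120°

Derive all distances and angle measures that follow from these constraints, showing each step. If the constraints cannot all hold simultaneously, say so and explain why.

These constraints are not satisfiable: (6), (7) and (8) are the three interior angles of triangle XQP, which must sum to 180°, but 90° + 90° + 30° = 210°. No planar figure meets all of them, so nothing further can be derived.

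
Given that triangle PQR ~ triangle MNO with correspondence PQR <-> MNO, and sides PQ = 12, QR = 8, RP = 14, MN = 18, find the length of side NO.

Since the triangles are similar, the ratio of corresponding sides is constant.
Scale factor k = MN / PQ = 18 / 12 = 3/2
NO = k * QR = 3/2 * 8 = 12

12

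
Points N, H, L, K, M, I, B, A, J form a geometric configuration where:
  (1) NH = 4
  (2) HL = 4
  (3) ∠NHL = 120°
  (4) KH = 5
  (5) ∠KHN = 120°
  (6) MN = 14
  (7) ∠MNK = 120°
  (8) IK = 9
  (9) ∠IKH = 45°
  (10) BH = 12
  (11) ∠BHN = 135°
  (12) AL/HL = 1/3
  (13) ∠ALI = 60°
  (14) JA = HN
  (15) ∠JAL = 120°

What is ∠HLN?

Step 1: By the law of cosines on triangle LHN: LN² = 4² + 4² − 2·4·4·cos(120°) = 48, so LN = 4·√3.
Step 2: By the inverse law of cosines on triangle HLN: cos(∠HLN) = (4² + (4·√3)² − 4²) / (2·4·4·√3) = 48/55.43 = 0.866, so ∠HLN = 30°.

Therefore, the measure of angle ∠HLN = 30°.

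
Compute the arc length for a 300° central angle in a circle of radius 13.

The full circumference is 2πr = 2π(13) = 26*pi.
The arc spans 300° out of 360°, which is a fraction of 5/6.
Arc length = 26*pi × 5/6 = 65*pi/3.

65*pi/3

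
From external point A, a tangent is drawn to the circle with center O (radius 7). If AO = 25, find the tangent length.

The tangent, radius, and line from the external point to the center form a right triangle.
The right angle is where the tangent meets the radius.
By the Pythagorean theorem: tangent² + 7² = 25²
tangent² = 625 - 49 = 576
tangent = 24

24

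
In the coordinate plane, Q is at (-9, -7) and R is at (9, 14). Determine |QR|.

d = sqrt((9 - -9)^2 + (14 - -7)^2)
d = sqrt(18^2 + 21^2)
d = sqrt(324 + 441)
d = sqrt(765) = 3*sqrt(85)

3*sqrt(85)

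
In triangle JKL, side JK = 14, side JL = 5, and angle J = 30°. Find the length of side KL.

When two sides and the included angle are known, the law of cosines gives the third side.
c^2 = a^2 + b^2 - 2ab cos(C) generalizes the Pythagorean theorem to non-right triangles.
Here: KL^2 = 196 + 25 - 140*(sqrt(3)/2) = 221 - 70*sqrt(3)
KL = sqrt(221 - 70*sqrt(3))

sqrt(221 - 70*sqrt(3))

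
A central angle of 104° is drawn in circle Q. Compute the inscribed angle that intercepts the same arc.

An inscribed angle intercepts an arc from a point on the circle, while the central angle intercepts the same arc from the center.
The inscribed angle is always half the central angle: 104° / 2 = 52°.

52°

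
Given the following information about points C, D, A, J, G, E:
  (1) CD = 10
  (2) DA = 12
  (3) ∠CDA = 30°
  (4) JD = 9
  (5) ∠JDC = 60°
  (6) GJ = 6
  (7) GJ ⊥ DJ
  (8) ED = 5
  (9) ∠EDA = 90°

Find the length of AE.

Step 1: By the law of cosines on triangle ADE: AE² = 12² + 5² − 2·12·5·cos(90°) = 169, so AE = 13.

Therefore, the length of AE = 13.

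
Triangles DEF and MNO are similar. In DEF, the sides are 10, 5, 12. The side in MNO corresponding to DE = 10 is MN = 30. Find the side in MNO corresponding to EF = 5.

Since the triangles are similar, the ratio of corresponding sides is constant.
Scale factor k = MN / DE = 30 / 10 = 3
NO = k * EF = 3 * 5 = 15

15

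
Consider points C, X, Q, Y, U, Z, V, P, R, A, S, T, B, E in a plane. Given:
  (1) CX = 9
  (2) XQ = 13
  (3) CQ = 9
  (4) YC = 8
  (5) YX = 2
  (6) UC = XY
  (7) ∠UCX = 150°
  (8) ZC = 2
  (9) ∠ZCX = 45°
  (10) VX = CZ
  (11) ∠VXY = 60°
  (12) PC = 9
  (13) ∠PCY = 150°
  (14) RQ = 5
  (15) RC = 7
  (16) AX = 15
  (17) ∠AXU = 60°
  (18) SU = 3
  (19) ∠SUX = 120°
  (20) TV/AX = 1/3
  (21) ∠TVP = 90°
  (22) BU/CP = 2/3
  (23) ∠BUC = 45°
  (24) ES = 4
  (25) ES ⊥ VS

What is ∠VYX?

From the given relations: VX = CZ = 2.
Step 1: By the law of cosines on triangle YXV: YV² = 2² + 2² − 2·2·2·cos(60°) = 4, so YV = 2.
Step 2: By the inverse law of cosines on triangle VYX: cos(∠VYX) = (2² + 2² − 2²) / (2·2·2) = 4/8 = 0.5, so ∠VYX = 60°.

Therefore, the measure of angle ∠VYX = 60°.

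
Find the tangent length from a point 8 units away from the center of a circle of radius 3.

Let T be the point of tangency. Then QT ⊥ XT (radius ⊥ tangent).
In right triangle QTX: QX² = QT² + XT²
8² = 3² + XT²
XT² = 55, XT = sqrt(55)

sqrt(55)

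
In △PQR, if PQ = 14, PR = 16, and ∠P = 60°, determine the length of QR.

By the law of cosines: QR^2 = PQ^2 + PR^2 - 2*PQ*PR*cos(P)
QR^2 = 14^2 + 16^2 - 2*14*16*cos(60°)
QR^2 = 196 + 256 - 448*(1/2)
QR^2 = 228
QR = 2*sqrt(57)

2*sqrt(57)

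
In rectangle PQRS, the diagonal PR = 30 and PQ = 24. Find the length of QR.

Using the Pythagorean theorem: d^2 = a^2 + b^2
b^2 = d^2 - a^2
b^2 = 900 - 576
b^2 = 324
b = sqrt(324) = 18

18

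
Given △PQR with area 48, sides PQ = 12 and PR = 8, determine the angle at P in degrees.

From the SAS area formula Area = (1/2)ab sin(C), rearranging gives sin(C) = 2*Area/(ab).
sin(C) = 2 * 48 / (96) = 1.
Therefore C = arcsin(1) = 90°.

90°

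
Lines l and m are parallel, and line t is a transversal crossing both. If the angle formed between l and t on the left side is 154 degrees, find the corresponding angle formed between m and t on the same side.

Corresponding angles are equal: 154 degrees.

154 degrees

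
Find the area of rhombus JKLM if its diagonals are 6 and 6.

Area of a rhombus = (d1 * d2) / 2
Area = (6 * 6) / 2
Area = 36 / 2
Area = 18

18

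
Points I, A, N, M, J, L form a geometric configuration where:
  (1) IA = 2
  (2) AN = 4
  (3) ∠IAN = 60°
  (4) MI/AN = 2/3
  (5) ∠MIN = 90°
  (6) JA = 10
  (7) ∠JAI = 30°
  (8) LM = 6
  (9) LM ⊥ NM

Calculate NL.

From the given relations: MI = 2/3·AN = 2/3·4 ≈ 2.67.
Step 1: By the law of cosines on triangle NAI: NI² = 4² + 2² − 2·4·2·cos(60°) = 12, so NI = 2·√3.
Step 2: By the law of cosines on triangle NIM: NM² = (2·√3)² + 2.67² − 2·2·√3·2.67·cos(90°) = 19.11, so NM = 2/3·√43.
Step 3: By the law of cosines on triangle NML: NL² = (2/3·√43)² + 6² − 2·2/3·√43·6·cos(90°) = 55.11, so NL = 4/3·√31.

Therefore, the length of NL = 4/3·√31.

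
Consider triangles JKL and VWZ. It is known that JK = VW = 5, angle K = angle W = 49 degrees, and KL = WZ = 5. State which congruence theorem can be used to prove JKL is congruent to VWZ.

Consider the given information: JK = VW = 5, angle K = angle W = 49 degrees, and KL = WZ = 5
This is not SSS or ASA: SSS requires all three pairs of sides, but we don't have that. ASA requires two angles and the side between them.
The correct criterion is SAS. Two pairs of corresponding sides and the included angle are equal (Side-Angle-Side).

SAS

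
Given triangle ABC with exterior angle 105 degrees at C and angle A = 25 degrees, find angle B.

By the exterior angle theorem: exterior angle = sum of remote interior angles.
105 = 25 + angle B
angle B = 105 - 25 = 80 degrees

80 degrees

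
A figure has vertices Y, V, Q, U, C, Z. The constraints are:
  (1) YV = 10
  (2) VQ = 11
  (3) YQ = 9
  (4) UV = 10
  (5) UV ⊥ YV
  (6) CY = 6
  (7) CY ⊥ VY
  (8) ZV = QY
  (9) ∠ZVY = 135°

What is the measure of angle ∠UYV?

Step 1: By the law of cosines on triangle YVU: YU² = 10² + 10² − 2·10·10·cos(90°) = 200, so YU = 10·√2.
Step 2: By the inverse law of cosines on triangle UYV: cos(∠UYV) = ((10·√2)² + 10² − 10²) / (2·10·√2·10) = 200/282.84 = 0.7071, so ∠UYV = 45°.

Therefore, the measure of angle ∠UYV = 45°.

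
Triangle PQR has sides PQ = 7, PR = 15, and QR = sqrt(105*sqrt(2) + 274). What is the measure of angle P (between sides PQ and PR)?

cos(P) = (7² + 15² - (sqrt(105*sqrt(2) + 274))²) / (2 × 7 × 15) = -sqrt(2)/2, so P = arccos(-sqrt(2)/2) = 135°.

135°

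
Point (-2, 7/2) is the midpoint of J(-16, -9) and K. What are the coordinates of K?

Using the midpoint formula: M = ((x1 + x2)/2, (y1 + y2)/2)
We know M = (-2, 7/2) and J = (-16, -9)
For x: -2 = (-16 + x2)/2, so x2 = 2*-2 - -16 = 12
For y: 7/2 = (-9 + y2)/2, so y2 = 2*7/2 - -9 = 16
K = (12, 16)

(12, 16)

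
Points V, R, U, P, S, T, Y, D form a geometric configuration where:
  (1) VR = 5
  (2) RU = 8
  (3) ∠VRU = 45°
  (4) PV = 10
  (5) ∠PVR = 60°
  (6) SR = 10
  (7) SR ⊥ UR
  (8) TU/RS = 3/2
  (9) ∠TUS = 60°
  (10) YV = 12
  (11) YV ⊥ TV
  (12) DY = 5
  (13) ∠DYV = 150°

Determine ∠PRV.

Step 1: By the law of cosines on triangle RVP: RP² = 5² + 10² − 2·5·10·cos(60°) = 75, so RP = 5·√3.
Step 2: By the inverse law of cosines on triangle PRV: cos(∠PRV) = ((5·√3)² + 5² − 10²) / (2·5·√3·5) = 0/86.6 = 0, so ∠PRV = 90°.

Therefore, the measure of angle ∠PRV = 90°.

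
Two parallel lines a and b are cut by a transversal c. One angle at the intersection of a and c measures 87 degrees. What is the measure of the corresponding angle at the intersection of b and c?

Corresponding angles are equal: 87 degrees.

87 degrees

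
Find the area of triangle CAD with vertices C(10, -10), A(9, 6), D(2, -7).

Shoelace: Area = (1/2)|10(6--7) + 9(-7--10) + 2(-10-6)| = (1/2)(125) = 125/2

125/2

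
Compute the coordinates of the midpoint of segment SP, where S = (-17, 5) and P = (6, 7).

The midpoint is the point halfway along the segment.
Move half the horizontal distance: -17 + (6 - -17)/2 = -17 + 23/2 = -11/2
Move half the vertical distance: 5 + (7 - 5)/2 = 5 + 2/2 = 6
Midpoint = (-11/2, 6)

(-11/2, 6)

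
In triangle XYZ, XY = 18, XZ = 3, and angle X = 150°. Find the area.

Area = (1/2) * XY * XZ * sin(X)
Area = (1/2) * 18 * 3 * sin(150°)
Area = (1/2) * 18 * 3 * 1/2
Area = 27/2

27/2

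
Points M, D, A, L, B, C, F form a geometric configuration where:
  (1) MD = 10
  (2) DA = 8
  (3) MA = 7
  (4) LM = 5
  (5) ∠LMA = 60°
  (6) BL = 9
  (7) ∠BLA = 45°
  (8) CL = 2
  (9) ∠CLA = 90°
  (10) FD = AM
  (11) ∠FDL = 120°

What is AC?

Step 1: By the law of cosines on triangle LMA: LA² = 5² + 7² − 2·5·7·cos(60°) = 39, so LA = √39.
Step 2: By the law of cosines on triangle ALC: AC² = √39² + 2² − 2·√39·2·cos(90°) = 43, so AC = √43.

Therefore, the length of AC = √43.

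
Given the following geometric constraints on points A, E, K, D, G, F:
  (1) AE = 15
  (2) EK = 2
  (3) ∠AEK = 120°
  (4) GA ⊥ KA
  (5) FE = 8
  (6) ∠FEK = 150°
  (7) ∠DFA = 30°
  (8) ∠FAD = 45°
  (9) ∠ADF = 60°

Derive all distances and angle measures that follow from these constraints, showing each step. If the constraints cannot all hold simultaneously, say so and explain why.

These constraints are not satisfiable: (7), (8) and (9) are the three interior angles of triangle DFA, which must sum to 180°, but 30° + 45° + 60° = 135°. No planar figure meets all of them, so nothing further can be derived.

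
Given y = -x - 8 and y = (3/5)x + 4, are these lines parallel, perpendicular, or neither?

Slope of line 1: m1 = -1
Slope of line 2: m2 = 3/5
For parallel lines we need equal slopes: -1 != 3/5.
For perpendicular lines we need m1*m2 = -1: (-1)(3/5) = -3/5 != -1.
Since neither condition holds, the lines are neither parallel nor perpendicular.

Neither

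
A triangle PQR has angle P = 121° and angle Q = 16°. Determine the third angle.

angle R = 180 - 121 - 16 = 43 degrees.

43 degrees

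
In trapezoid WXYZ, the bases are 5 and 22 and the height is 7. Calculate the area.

A trapezoid's area equals the midsegment times the height.
The midsegment is (5 + 22) / 2 = 27/2.
Area = 27/2 * 7 = 189/2.

189/2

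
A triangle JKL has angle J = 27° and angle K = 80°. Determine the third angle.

Let angle L = x. Then 27 + 80 + x = 180.
x = 180 - 107 = 73 degrees.

73 degrees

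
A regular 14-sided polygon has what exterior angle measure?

Each exterior angle of a regular n-gon is 360 / n.
For n = 14: 360 / 14 = 180/7 degrees.

180/7 degrees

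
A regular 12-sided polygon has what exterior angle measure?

Each exterior angle of a regular n-gon is 360 / n.
For n = 12: 360 / 12 = 30 degrees.

30 degrees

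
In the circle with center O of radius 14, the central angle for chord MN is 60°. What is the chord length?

Chord length = 2r sin(θ/2)
= 2 × 14 × sin(60°/2)
= 2 × 14 × sin(30°)
= 14

14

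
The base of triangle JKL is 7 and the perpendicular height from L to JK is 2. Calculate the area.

Area = (1/2)(7)(2) = 7

7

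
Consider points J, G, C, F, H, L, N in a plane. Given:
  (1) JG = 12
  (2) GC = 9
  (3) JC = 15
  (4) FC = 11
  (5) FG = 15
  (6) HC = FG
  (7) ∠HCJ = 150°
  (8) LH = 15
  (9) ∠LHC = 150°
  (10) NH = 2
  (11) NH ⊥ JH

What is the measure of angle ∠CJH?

From the given relations: HC = FG = 15.
Step 1: By the law of cosines on triangle JCH: JH² = 15² + 15² − 2·15·15·cos(150°) = 839.71, so JH ≈ 28.98.
Step 2: By the inverse law of cosines on triangle CJH: cos(∠CJH) = (15² + 28.98² − 15²) / (2·15·28.98) = 839.71/869.33 = 0.9659, so ∠CJH = 15°.

Therefore, the measure of angle ∠CJH = 15°.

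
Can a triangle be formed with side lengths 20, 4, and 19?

Sort the sides: 4, 19, 20.
It suffices to check that the sum of the two smallest exceeds the largest:
4 + 19 = 23 > 20. ✓
Yes, a valid triangle can be formed.

Yes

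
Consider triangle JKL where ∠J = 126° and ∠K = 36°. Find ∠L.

angle L = 180 - 126 - 36 = 18 degrees.

18 degrees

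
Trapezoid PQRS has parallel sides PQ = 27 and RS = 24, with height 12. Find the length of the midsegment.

The midsegment (median) of a trapezoid connects the midpoints of the non-parallel sides.
Its length is the average of the two bases: (27 + 24) / 2 = 51/2.

51/2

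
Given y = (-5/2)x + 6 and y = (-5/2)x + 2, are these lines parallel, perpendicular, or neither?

Slope of line 1: m1 = -5/2
Slope of line 2: m2 = -5/2
Since m1 = m2 = -5/2, the lines are parallel.

Parallel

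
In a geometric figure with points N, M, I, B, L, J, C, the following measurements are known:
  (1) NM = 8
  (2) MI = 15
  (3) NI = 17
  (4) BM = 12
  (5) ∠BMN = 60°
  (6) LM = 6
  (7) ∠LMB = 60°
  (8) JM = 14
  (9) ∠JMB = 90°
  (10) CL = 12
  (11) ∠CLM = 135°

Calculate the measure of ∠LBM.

Step 1: By the law of cosines on triangle BML: BL² = 12² + 6² − 2·12·6·cos(60°) = 108, so BL = 6·√3.
Step 2: By the inverse law of cosines on triangle LBM: cos(∠LBM) = ((6·√3)² + 12² − 6²) / (2·6·√3·12) = 216/249.42 = 0.866, so ∠LBM = 30°.

Therefore, the measure of angle ∠LBM = 30°.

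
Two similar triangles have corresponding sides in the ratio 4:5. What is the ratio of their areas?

Area ratio = (side ratio)^2 = (4/5)^2 = 16:25.

16:25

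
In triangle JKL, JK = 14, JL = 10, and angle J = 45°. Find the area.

When two sides and the included angle are known, the area formula is (1/2)ab sin(C).
The height from one side to the opposite vertex is 10 sin(45°) = 5*sqrt(2).
Area = (1/2) * 14 * 5*sqrt(2) = 35*sqrt(2).

35*sqrt(2)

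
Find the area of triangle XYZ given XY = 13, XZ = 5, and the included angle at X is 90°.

Area = (1/2) * XY * XZ * sin(X)
Area = (1/2) * 13 * 5 * sin(90°)
Area = (1/2) * 13 * 5 * 1
Area = 65/2

65/2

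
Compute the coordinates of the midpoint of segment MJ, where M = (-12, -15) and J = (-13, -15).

The midpoint is the average of the coordinates:
x: (-12 + -13)/2 = -25/2
y: (-15 + -15)/2 = -15
Midpoint = (-25/2, -15)

(-25/2, -15)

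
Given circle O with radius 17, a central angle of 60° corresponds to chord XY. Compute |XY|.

Chord = 2(17) sin(30°) = 17

17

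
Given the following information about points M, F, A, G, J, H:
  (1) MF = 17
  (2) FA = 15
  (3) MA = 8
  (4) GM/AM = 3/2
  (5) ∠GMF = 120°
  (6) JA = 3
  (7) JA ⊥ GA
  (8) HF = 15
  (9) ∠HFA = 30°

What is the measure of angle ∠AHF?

Step 1: By the law of cosines on triangle HFA: HA² = 15² + 15² − 2·15·15·cos(30°) = 60.29, so HA ≈ 7.76.
Step 2: By the inverse law of cosines on triangle AHF: cos(∠AHF) = (7.76² + 15² − 15²) / (2·7.76·15) = 60.29/232.94 = 0.2588, so ∠AHF = 75°.

Therefore, the measure of angle ∠AHF = 75°.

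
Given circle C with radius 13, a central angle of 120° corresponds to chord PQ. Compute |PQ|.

Chord length = 2r sin(θ/2)
= 2 × 13 × sin(120°/2)
= 2 × 13 × sin(60°)
= 13*sqrt(3)

13*sqrt(3)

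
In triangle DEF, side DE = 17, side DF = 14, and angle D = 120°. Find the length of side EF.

When two sides and the included angle are known, the law of cosines gives the third side.
c^2 = a^2 + b^2 - 2ab cos(C) generalizes the Pythagorean theorem to non-right triangles.
Here: EF^2 = 289 + 196 - 476*(-1/2) = 723
EF = sqrt(723)

sqrt(723)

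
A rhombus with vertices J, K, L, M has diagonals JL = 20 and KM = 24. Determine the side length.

Half-diagonals are 10 and 12. side = sqrt(10^2 + 12^2) = sqrt(244) = 2*sqrt(61)

2*sqrt(61)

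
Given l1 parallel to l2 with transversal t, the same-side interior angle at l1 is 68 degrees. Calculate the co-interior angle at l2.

Co-interior (same-side interior) angles are between the parallel lines on the same side of the transversal.
Unlike corresponding or alternate interior angles, they are supplementary rather than equal.
So the angle = 180 - 68 = 112 degrees.

112 degrees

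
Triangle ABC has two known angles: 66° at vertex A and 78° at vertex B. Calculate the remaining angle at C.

The interior angles sum to 180°: angle C = 180 - 66 - 78 = 36°.
The triangle is acute (angles 66°, 78°, 36°).

36 degrees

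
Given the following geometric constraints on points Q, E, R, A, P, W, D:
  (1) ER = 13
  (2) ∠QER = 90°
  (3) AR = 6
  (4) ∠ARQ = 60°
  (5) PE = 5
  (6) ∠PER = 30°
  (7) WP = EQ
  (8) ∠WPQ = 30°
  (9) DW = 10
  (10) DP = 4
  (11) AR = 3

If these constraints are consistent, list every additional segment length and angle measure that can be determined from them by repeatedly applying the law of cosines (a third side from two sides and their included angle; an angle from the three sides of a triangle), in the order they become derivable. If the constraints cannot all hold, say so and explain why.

These constraints are not satisfiable: (3) AR = 6 and (11) AR = 3 assign two different lengths to the same segment. No planar figure meets all of them, so nothing further can be derived.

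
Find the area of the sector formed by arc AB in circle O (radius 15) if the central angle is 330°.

Sector area = π(15²)(11/12) = 825*pi/4

825*pi/4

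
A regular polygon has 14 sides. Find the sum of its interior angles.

The sum of interior angles of an n-sided polygon is (n - 2) * 180.
For n = 14: (14 - 2) * 180 = 12 * 180 = 2160 degrees.

2160 degrees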